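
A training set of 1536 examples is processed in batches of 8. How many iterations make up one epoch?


Iterations per epoch = dataset_size / batch_size
= 1536 / 8
= 192

192


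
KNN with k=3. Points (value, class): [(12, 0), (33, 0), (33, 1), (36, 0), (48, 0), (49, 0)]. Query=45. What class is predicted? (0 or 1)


Distances from query 45:
Point 48 (class 0): distance = 3
Point 49 (class 0): distance = 4
Point 36 (class 0): distance = 9
K=3 nearest neighbors: classes = [0, 0, 0]
Votes for class 1: 0 / 3
Majority vote => class 0

0


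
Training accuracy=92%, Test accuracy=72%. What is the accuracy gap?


Gap = train_accuracy - test_accuracy
= 92 - 72
= 20%
This gap suggests the model is overfitting.

20


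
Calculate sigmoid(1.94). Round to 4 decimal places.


sigmoid(z) = 1 / (1 + exp(-z))
exp(-(1.94)) = exp(-1.94) = 0.1437
1 + 0.1437 = 1.1437
1 / 1.1437 = 0.8744

0.8744


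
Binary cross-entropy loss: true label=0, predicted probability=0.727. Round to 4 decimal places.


For y=0: Loss = -log(1-p)
= -log(1 - 0.727)
= -log(0.273)
= -(-1.2983)
= 1.2983

1.2983


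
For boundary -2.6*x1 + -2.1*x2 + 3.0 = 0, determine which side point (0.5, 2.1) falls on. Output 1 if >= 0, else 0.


Compute -2.6 * 0.5 + -2.1 * 2.1 + 3.0
= -1.3 + -4.41 + 3.0
= -2.71
Since -2.71 < 0, the point is on the negative side.

0


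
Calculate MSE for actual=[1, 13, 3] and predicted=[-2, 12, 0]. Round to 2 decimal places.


Differences: [3, 1, 3]
Squared errors: [9, 1, 9]
Sum of squared errors = 19
MSE = 19 / 3 = 6.33

6.33


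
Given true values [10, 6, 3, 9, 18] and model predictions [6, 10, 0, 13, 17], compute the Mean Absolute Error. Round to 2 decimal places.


Absolute errors: [4, 4, 3, 4, 1]
Sum of absolute errors = 16
MAE = 16 / 5 = 3.20

3.20


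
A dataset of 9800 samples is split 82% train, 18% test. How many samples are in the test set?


Train samples = 9800 * 82% = 8036
Test samples = 9800 - 8036
= 1764

1764


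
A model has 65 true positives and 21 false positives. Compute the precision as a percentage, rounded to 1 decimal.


Precision = TP / (TP + FP) * 100
= 65 / (65 + 21)
= 65 / 86
= 0.7558
= 75.6%

75.6


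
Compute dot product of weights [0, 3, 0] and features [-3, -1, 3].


Element-wise products:
0 * -3 = 0
3 * -1 = -3
0 * 3 = 0
Sum = 0 + -3 + 0
= -3

-3


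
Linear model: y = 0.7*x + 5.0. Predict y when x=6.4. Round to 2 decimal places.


y = 0.7 * 6.4 + (5.0)
= 4.48 + (5.0)
= 9.48

9.48


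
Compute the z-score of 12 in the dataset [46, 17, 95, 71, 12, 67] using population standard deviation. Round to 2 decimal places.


Mean = (46 + 17 + 95 + 71 + 12 + 67) / 6 = 51.3333
Variance = sum((x_i - mean)^2) / n = 882.2222
Std = sqrt(882.2222) = 29.7022
Z = (x - mean) / std
= (12 - 51.3333) / 29.7022
= -39.3333 / 29.7022
= -1.32

-1.32


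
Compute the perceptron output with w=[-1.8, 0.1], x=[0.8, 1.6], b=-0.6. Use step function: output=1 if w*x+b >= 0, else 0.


z = w . x + b
= -1.8*0.8 + 0.1*1.6 + -0.6
= -1.44 + 0.16 + -0.6
= -1.28 + -0.6
= -1.88
Since z = -1.88 < 0, output = 0

0


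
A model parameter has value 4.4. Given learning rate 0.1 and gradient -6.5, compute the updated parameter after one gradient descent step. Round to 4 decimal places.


w_new = w_old - lr * gradient
= 4.4 - 0.1 * -6.5
= 4.4 - (-0.65)
= 5.0500

5.0500


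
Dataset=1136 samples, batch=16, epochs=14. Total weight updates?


Iterations per epoch = 1136 / 16 = 71
Total updates = iterations_per_epoch * epochs
= 71 * 14
= 994

994


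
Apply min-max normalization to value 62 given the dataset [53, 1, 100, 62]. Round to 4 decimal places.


Min = 1, Max = 100
Range = 100 - 1 = 99
Scaled = (x - min) / (max - min)
= (62 - 1) / 99
= 61 / 99
= 0.6162

0.6162


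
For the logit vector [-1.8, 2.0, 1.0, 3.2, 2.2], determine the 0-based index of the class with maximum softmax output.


Softmax is a monotonic transformation, so it preserves the argmax.
We need to find the index of the maximum logit.
Index 0: -1.8
Index 1: 2.0
Index 2: 1.0
Index 3: 3.2
Index 4: 2.2
Maximum logit = 3.2 at index 3

3


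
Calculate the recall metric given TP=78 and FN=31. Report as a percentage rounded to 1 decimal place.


Recall = TP / (TP + FN) * 100
= 78 / (78 + 31)
= 78 / 109
= 0.7156
= 71.6%

71.6


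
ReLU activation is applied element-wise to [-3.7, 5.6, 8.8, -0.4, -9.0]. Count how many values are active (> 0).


ReLU(x) = max(0, x) for each element:
ReLU(-3.7) = 0
ReLU(5.6) = 5.6
ReLU(8.8) = 8.8
ReLU(-0.4) = 0
ReLU(-9.0) = 0
Active neurons (>0): 2

2


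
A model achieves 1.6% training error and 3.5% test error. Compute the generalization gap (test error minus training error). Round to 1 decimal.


Generalization gap = test_error - train_error
= 3.5 - 1.6
= 1.9%
A small gap suggests good generalization.

1.9


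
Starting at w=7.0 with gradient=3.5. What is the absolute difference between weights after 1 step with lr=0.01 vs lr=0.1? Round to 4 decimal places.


With lr=0.01: w_new = 7.0 - 0.01 * 3.5 = 6.965
With lr=0.1: w_new = 7.0 - 0.1 * 3.5 = 6.65
Absolute difference = |6.965 - 6.65|
= 0.3150

0.3150


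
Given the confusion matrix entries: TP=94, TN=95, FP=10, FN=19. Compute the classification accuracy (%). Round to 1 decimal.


Accuracy = (TP + TN) / (TP + TN + FP + FN) * 100
= (94 + 95) / (94 + 95 + 10 + 19)
= 189 / 218
= 0.867
= 86.7%

86.7


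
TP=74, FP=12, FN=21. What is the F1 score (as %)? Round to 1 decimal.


Precision = TP / (TP + FP) = 74 / 86 = 0.8605
Recall = TP / (TP + FN) = 74 / 95 = 0.7789
F1 = 2 * P * R / (P + R)
= 2 * 0.8605 * 0.7789 / (0.8605 + 0.7789)
= 1.3405 / 1.6394
= 0.8177
As percentage: 81.8%

81.8


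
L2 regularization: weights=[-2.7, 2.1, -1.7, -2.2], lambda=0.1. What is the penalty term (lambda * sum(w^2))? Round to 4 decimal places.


Squaring each weight:
(-2.7)^2 = 7.29
2.1^2 = 4.41
(-1.7)^2 = 2.89
(-2.2)^2 = 4.84
Sum of squares = 19.43
Penalty = 0.1 * 19.43 = 1.9430

1.9430


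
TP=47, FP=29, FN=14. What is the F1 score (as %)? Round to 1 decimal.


Precision = TP / (TP + FP) = 47 / 76 = 0.6184
Recall = TP / (TP + FN) = 47 / 61 = 0.7705
F1 = 2 * P * R / (P + R)
= 2 * 0.6184 * 0.7705 / (0.6184 + 0.7705)
= 0.953 / 1.3889
= 0.6861
As percentage: 68.6%

68.6


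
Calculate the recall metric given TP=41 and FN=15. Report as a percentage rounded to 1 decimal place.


Recall = TP / (TP + FN) * 100
= 41 / (41 + 15)
= 41 / 56
= 0.7321
= 73.2%

73.2


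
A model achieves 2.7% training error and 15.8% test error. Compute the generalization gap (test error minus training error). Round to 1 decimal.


Generalization gap = test_error - train_error
= 15.8 - 2.7
= 13.1%
A large gap suggests overfitting.

13.1


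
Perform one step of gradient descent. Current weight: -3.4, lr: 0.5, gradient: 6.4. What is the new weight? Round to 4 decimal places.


w_new = w_old - lr * gradient
= -3.4 - 0.5 * 6.4
= -3.4 - (3.2)
= -6.6000

-6.6000


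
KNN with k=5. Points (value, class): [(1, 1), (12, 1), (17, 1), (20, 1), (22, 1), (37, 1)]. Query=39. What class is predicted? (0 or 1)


Distances from query 39:
Point 37 (class 1): distance = 2
Point 22 (class 1): distance = 17
Point 20 (class 1): distance = 19
Point 17 (class 1): distance = 22
Point 12 (class 1): distance = 27
K=5 nearest neighbors: classes = [1, 1, 1, 1, 1]
Votes for class 1: 5 / 5
Majority vote => class 1

1


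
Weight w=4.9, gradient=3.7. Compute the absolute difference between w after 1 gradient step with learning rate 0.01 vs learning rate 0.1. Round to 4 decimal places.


With lr=0.01: w_new = 4.9 - 0.01 * 3.7 = 4.863
With lr=0.1: w_new = 4.9 - 0.1 * 3.7 = 4.53
Absolute difference = |4.863 - 4.53|
= 0.3330

0.3330


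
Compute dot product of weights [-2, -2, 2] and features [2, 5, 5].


Element-wise products:
-2 * 2 = -4
-2 * 5 = -10
2 * 5 = 10
Sum = -4 + -10 + 10
= -4

-4


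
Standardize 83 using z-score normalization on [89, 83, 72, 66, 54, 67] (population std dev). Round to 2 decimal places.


Mean = (89 + 83 + 72 + 66 + 54 + 67) / 6 = 71.8333
Variance = sum((x_i - mean)^2) / n = 132.4722
Std = sqrt(132.4722) = 11.5097
Z = (x - mean) / std
= (83 - 71.8333) / 11.5097
= 11.1667 / 11.5097
= 0.97

0.97


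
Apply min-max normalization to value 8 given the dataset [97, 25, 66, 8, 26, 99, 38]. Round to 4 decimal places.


Min = 8, Max = 99
Range = 99 - 8 = 91
Scaled = (x - min) / (max - min)
= (8 - 8) / 91
= 0 / 91
= 0.0000

0.0000


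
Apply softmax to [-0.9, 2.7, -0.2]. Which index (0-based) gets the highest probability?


Softmax is a monotonic transformation, so it preserves the argmax.
We need to find the index of the maximum logit.
Index 0: -0.9
Index 1: 2.7
Index 2: -0.2
Maximum logit = 2.7 at index 1

1


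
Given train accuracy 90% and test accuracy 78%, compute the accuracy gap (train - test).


Gap = train_accuracy - test_accuracy
= 90 - 78
= 12%
This gap suggests the model is overfitting.

12


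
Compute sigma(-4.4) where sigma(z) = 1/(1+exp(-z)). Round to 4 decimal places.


sigmoid(z) = 1 / (1 + exp(-z))
exp(-(-4.4)) = exp(4.4) = 81.4509
1 + 81.4509 = 82.4509
1 / 82.4509 = 0.0121

0.0121


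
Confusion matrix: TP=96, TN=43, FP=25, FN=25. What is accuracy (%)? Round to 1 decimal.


Accuracy = (TP + TN) / (TP + TN + FP + FN) * 100
= (96 + 43) / (96 + 43 + 25 + 25)
= 139 / 189
= 0.7354
= 73.5%

73.5


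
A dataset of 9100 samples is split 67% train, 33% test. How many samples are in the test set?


Train samples = 9100 * 67% = 6097
Test samples = 9100 - 6097
= 3003

3003


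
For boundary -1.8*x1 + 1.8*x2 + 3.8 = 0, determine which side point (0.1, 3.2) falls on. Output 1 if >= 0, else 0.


Compute -1.8 * 0.1 + 1.8 * 3.2 + 3.8
= -0.18 + 5.76 + 3.8
= 9.38
Since 9.38 >= 0, the point is on the positive side.

1


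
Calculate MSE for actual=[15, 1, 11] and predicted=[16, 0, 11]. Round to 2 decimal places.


Differences: [-1, 1, 0]
Squared errors: [1, 1, 0]
Sum of squared errors = 2
MSE = 2 / 3 = 0.67

0.67


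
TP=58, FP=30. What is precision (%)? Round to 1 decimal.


Precision = TP / (TP + FP) * 100
= 58 / (58 + 30)
= 58 / 88
= 0.6591
= 65.9%

65.9


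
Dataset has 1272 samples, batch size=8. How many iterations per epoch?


Iterations per epoch = dataset_size / batch_size
= 1272 / 8
= 159

159


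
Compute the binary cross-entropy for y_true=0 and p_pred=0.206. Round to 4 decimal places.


For y=0: Loss = -log(1-p)
= -log(1 - 0.206)
= -log(0.794)
= -(-0.2307)
= 0.2307

0.2307


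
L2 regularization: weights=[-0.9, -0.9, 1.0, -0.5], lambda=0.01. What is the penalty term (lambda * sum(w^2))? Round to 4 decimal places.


Squaring each weight:
(-0.9)^2 = 0.81
(-0.9)^2 = 0.81
1.0^2 = 1.0
(-0.5)^2 = 0.25
Sum of squares = 2.87
Penalty = 0.01 * 2.87 = 0.0287

0.0287


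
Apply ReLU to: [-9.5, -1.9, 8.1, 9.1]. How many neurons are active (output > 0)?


ReLU(x) = max(0, x) for each element:
ReLU(-9.5) = 0
ReLU(-1.9) = 0
ReLU(8.1) = 8.1
ReLU(9.1) = 9.1
Active neurons (>0): 2

2


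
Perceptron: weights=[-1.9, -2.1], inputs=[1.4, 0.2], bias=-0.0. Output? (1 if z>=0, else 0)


z = w . x + b
= -1.9*1.4 + -2.1*0.2 + -0.0
= -2.66 + -0.42 + -0.0
= -3.08 + -0.0
= -3.08
Since z = -3.08 < 0, output = 0

0


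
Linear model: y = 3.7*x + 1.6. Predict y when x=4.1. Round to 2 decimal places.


y = 3.7 * 4.1 + (1.6)
= 15.17 + (1.6)
= 16.77

16.77


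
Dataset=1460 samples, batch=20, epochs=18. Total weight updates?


Iterations per epoch = 1460 / 20 = 73
Total updates = iterations_per_epoch * epochs
= 73 * 18
= 1314

1314


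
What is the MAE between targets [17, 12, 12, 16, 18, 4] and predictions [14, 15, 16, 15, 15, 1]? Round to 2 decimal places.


Absolute errors: [3, 3, 4, 1, 3, 3]
Sum of absolute errors = 17
MAE = 17 / 6 = 2.83

2.83


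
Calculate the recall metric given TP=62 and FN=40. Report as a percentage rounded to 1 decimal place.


Recall = TP / (TP + FN) * 100
= 62 / (62 + 40)
= 62 / 102
= 0.6078
= 60.8%

60.8


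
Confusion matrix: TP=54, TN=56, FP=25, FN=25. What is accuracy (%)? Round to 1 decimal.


Accuracy = (TP + TN) / (TP + TN + FP + FN) * 100
= (54 + 56) / (54 + 56 + 25 + 25)
= 110 / 160
= 0.6875
= 68.8%

68.8


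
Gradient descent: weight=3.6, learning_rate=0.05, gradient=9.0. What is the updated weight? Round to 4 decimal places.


w_new = w_old - lr * gradient
= 3.6 - 0.05 * 9.0
= 3.6 - (0.45)
= 3.1500

3.1500


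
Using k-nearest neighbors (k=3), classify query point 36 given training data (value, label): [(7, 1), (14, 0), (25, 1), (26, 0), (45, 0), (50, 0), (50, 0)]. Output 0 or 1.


Distances from query 36:
Point 45 (class 0): distance = 9
Point 26 (class 0): distance = 10
Point 25 (class 1): distance = 11
K=3 nearest neighbors: classes = [0, 0, 1]
Votes for class 1: 1 / 3
Majority vote => class 0

0


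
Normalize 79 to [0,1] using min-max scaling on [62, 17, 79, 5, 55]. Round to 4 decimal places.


Min = 5, Max = 79
Range = 79 - 5 = 74
Scaled = (x - min) / (max - min)
= (79 - 5) / 74
= 74 / 74
= 1.0000

1.0000


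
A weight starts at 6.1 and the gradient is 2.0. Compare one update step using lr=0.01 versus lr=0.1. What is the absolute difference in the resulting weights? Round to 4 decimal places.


With lr=0.01: w_new = 6.1 - 0.01 * 2.0 = 6.08
With lr=0.1: w_new = 6.1 - 0.1 * 2.0 = 5.9
Absolute difference = |6.08 - 5.9|
= 0.1800

0.1800


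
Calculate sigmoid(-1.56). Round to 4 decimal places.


sigmoid(z) = 1 / (1 + exp(-z))
exp(-(-1.56)) = exp(1.56) = 4.7588
1 + 4.7588 = 5.7588
1 / 5.7588 = 0.1736

0.1736


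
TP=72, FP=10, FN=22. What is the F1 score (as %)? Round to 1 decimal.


Precision = TP / (TP + FP) = 72 / 82 = 0.878
Recall = TP / (TP + FN) = 72 / 94 = 0.766
F1 = 2 * P * R / (P + R)
= 2 * 0.878 * 0.766 / (0.878 + 0.766)
= 1.3451 / 1.644
= 0.8182
As percentage: 81.8%

81.8


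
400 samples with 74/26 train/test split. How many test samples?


Train samples = 400 * 74% = 296
Test samples = 400 - 296
= 104

104


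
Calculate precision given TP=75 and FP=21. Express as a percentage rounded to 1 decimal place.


Precision = TP / (TP + FP) * 100
= 75 / (75 + 21)
= 75 / 96
= 0.7812
= 78.1%

78.1


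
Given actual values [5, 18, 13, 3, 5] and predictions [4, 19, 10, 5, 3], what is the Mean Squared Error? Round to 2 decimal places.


Differences: [1, -1, 3, -2, 2]
Squared errors: [1, 1, 9, 4, 4]
Sum of squared errors = 19
MSE = 19 / 5 = 3.80

3.80


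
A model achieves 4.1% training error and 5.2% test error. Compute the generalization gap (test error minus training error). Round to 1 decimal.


Generalization gap = test_error - train_error
= 5.2 - 4.1
= 1.1%
A small gap suggests good generalization.

1.1


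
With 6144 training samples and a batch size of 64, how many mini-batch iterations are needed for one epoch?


Iterations per epoch = dataset_size / batch_size
= 6144 / 64
= 96

96


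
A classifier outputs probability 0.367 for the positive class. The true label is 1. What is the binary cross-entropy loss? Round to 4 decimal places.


For y=1: Loss = -log(p)
= -log(0.367)
= -(-1.0024)
= 1.0024

1.0024


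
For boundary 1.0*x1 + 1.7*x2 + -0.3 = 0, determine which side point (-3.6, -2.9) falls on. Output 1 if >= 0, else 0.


Compute 1.0 * -3.6 + 1.7 * -2.9 + -0.3
= -3.6 + -4.93 + -0.3
= -8.83
Since -8.83 < 0, the point is on the negative side.

0


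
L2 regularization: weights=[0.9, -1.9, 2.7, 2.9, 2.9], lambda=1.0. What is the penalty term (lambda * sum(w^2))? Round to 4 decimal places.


Squaring each weight:
0.9^2 = 0.81
(-1.9)^2 = 3.61
2.7^2 = 7.29
2.9^2 = 8.41
2.9^2 = 8.41
Sum of squares = 28.53
Penalty = 1.0 * 28.53 = 28.5300

28.5300


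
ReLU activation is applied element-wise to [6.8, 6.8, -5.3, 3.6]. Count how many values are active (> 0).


ReLU(x) = max(0, x) for each element:
ReLU(6.8) = 6.8
ReLU(6.8) = 6.8
ReLU(-5.3) = 0
ReLU(3.6) = 3.6
Active neurons (>0): 3

3


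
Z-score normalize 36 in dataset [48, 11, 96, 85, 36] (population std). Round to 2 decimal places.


Mean = (48 + 11 + 96 + 85 + 36) / 5 = 55.2
Variance = sum((x_i - mean)^2) / n = 985.36
Std = sqrt(985.36) = 31.3904
Z = (x - mean) / std
= (36 - 55.2) / 31.3904
= -19.2 / 31.3904
= -0.61

-0.61


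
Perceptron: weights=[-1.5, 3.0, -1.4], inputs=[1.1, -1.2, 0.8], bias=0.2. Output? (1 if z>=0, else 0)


z = w . x + b
= -1.5*1.1 + 3.0*-1.2 + -1.4*0.8 + 0.2
= -1.65 + -3.6 + -1.12 + 0.2
= -6.37 + 0.2
= -6.17
Since z = -6.17 < 0, output = 0

0


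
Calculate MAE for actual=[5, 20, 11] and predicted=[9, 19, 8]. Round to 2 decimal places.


Absolute errors: [4, 1, 3]
Sum of absolute errors = 8
MAE = 8 / 3 = 2.67

2.67


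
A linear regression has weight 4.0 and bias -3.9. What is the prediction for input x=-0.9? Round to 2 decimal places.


y = 4.0 * -0.9 + (-3.9)
= -3.6 + (-3.9)
= -7.50

-7.50


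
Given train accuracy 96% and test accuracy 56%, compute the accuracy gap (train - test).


Gap = train_accuracy - test_accuracy
= 96 - 56
= 40%
This large gap strongly indicates overfitting.

40


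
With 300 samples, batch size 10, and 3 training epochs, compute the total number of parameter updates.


Iterations per epoch = 300 / 10 = 30
Total updates = iterations_per_epoch * epochs
= 30 * 3
= 90

90


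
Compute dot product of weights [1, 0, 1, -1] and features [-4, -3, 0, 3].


Element-wise products:
1 * -4 = -4
0 * -3 = 0
1 * 0 = 0
-1 * 3 = -3
Sum = -4 + 0 + 0 + -3
= -7

-7


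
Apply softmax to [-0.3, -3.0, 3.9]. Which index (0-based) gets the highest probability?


Softmax is a monotonic transformation, so it preserves the argmax.
We need to find the index of the maximum logit.
Index 0: -0.3
Index 1: -3.0
Index 2: 3.9
Maximum logit = 3.9 at index 2

2


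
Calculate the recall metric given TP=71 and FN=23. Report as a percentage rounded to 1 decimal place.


Recall = TP / (TP + FN) * 100
= 71 / (71 + 23)
= 71 / 94
= 0.7553
= 75.5%

75.5


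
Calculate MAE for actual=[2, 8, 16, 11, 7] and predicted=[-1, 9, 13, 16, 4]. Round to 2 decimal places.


Absolute errors: [3, 1, 3, 5, 3]
Sum of absolute errors = 15
MAE = 15 / 5 = 3.00

3.00


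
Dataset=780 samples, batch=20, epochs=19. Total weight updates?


Iterations per epoch = 780 / 20 = 39
Total updates = iterations_per_epoch * epochs
= 39 * 19
= 741

741


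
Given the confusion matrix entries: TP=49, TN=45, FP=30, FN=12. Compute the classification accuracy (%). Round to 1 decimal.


Accuracy = (TP + TN) / (TP + TN + FP + FN) * 100
= (49 + 45) / (49 + 45 + 30 + 12)
= 94 / 136
= 0.6912
= 69.1%

69.1


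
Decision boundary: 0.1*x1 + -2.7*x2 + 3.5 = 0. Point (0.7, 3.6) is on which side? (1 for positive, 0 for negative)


Compute 0.1 * 0.7 + -2.7 * 3.6 + 3.5
= 0.07 + -9.72 + 3.5
= -6.15
Since -6.15 < 0, the point is on the negative side.

0


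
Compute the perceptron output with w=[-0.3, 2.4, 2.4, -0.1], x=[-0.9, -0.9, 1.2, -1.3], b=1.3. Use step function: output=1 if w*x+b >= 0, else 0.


z = w . x + b
= -0.3*-0.9 + 2.4*-0.9 + 2.4*1.2 + -0.1*-1.3 + 1.3
= 0.27 + -2.16 + 2.88 + 0.13 + 1.3
= 1.12 + 1.3
= 2.42
Since z = 2.42 >= 0, output = 1

1


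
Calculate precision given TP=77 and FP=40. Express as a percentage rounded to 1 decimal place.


Precision = TP / (TP + FP) * 100
= 77 / (77 + 40)
= 77 / 117
= 0.6581
= 65.8%

65.8


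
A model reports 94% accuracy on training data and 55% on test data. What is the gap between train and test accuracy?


Gap = train_accuracy - test_accuracy
= 94 - 55
= 39%
This large gap strongly indicates overfitting.

39


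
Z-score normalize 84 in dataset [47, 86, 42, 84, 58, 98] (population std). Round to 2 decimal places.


Mean = (47 + 86 + 42 + 84 + 58 + 98) / 6 = 69.1667
Variance = sum((x_i - mean)^2) / n = 448.1389
Std = sqrt(448.1389) = 21.1693
Z = (x - mean) / std
= (84 - 69.1667) / 21.1693
= 14.8333 / 21.1693
= 0.70

0.70


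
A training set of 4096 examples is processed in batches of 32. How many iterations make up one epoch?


Iterations per epoch = dataset_size / batch_size
= 4096 / 32
= 128

128


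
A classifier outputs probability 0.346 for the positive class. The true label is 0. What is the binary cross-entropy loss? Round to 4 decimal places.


For y=0: Loss = -log(1-p)
= -log(1 - 0.346)
= -log(0.654)
= -(-0.4246)
= 0.4246

0.4246


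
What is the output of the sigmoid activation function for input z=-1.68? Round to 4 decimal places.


sigmoid(z) = 1 / (1 + exp(-z))
exp(-(-1.68)) = exp(1.68) = 5.3656
1 + 5.3656 = 6.3656
1 / 6.3656 = 0.1571

0.1571


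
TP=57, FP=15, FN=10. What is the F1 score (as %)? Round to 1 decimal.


Precision = TP / (TP + FP) = 57 / 72 = 0.7917
Recall = TP / (TP + FN) = 57 / 67 = 0.8507
F1 = 2 * P * R / (P + R)
= 2 * 0.7917 * 0.8507 / (0.7917 + 0.8507)
= 1.347 / 1.6424
= 0.8201
As percentage: 82.0%

82.0


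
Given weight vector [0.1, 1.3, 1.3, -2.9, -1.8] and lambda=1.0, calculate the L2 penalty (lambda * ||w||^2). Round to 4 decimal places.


Squaring each weight:
0.1^2 = 0.01
1.3^2 = 1.69
1.3^2 = 1.69
(-2.9)^2 = 8.41
(-1.8)^2 = 3.24
Sum of squares = 15.04
Penalty = 1.0 * 15.04 = 15.0400

15.0400


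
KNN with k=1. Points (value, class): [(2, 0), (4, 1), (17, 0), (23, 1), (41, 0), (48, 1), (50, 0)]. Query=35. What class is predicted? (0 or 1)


Distances from query 35:
Point 41 (class 0): distance = 6
K=1 nearest neighbors: classes = [0]
Votes for class 1: 0 / 1
Majority vote => class 0

0


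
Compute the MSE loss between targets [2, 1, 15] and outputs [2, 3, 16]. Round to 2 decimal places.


Differences: [0, -2, -1]
Squared errors: [0, 4, 1]
Sum of squared errors = 5
MSE = 5 / 3 = 1.67

1.67


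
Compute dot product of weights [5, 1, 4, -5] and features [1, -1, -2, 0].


Element-wise products:
5 * 1 = 5
1 * -1 = -1
4 * -2 = -8
-5 * 0 = 0
Sum = 5 + -1 + -8 + 0
= -4

-4


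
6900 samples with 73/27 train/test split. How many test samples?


Train samples = 6900 * 73% = 5037
Test samples = 6900 - 5037
= 1863

1863


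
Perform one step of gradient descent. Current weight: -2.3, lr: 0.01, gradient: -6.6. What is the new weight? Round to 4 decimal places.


w_new = w_old - lr * gradient
= -2.3 - 0.01 * -6.6
= -2.3 - (-0.066)
= -2.2340

-2.2340


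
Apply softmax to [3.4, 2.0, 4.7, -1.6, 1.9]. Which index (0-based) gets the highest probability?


Softmax is a monotonic transformation, so it preserves the argmax.
We need to find the index of the maximum logit.
Index 0: 3.4
Index 1: 2.0
Index 2: 4.7
Index 3: -1.6
Index 4: 1.9
Maximum logit = 4.7 at index 2

2


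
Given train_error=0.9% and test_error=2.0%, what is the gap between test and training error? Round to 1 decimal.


Generalization gap = test_error - train_error
= 2.0 - 0.9
= 1.1%
A small gap suggests good generalization.

1.1


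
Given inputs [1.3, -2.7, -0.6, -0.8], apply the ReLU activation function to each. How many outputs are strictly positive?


ReLU(x) = max(0, x) for each element:
ReLU(1.3) = 1.3
ReLU(-2.7) = 0
ReLU(-0.6) = 0
ReLU(-0.8) = 0
Active neurons (>0): 1

1


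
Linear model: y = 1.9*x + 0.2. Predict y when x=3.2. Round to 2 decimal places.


y = 1.9 * 3.2 + (0.2)
= 6.08 + (0.2)
= 6.28

6.28


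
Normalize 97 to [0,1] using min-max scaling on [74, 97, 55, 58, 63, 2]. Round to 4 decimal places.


Min = 2, Max = 97
Range = 97 - 2 = 95
Scaled = (x - min) / (max - min)
= (97 - 2) / 95
= 95 / 95
= 1.0000

1.0000


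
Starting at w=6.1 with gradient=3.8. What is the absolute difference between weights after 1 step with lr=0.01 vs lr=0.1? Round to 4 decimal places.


With lr=0.01: w_new = 6.1 - 0.01 * 3.8 = 6.062
With lr=0.1: w_new = 6.1 - 0.1 * 3.8 = 5.72
Absolute difference = |6.062 - 5.72|
= 0.3420

0.3420


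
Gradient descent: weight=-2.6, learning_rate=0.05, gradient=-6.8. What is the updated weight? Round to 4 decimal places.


w_new = w_old - lr * gradient
= -2.6 - 0.05 * -6.8
= -2.6 - (-0.34)
= -2.2600

-2.2600


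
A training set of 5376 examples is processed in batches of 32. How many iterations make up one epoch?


Iterations per epoch = dataset_size / batch_size
= 5376 / 32
= 168

168


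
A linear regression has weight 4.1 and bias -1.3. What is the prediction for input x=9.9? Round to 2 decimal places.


y = 4.1 * 9.9 + (-1.3)
= 40.59 + (-1.3)
= 39.29

39.29


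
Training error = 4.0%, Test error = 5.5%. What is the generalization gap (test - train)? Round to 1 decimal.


Generalization gap = test_error - train_error
= 5.5 - 4.0
= 1.5%
A small gap suggests good generalization.

1.5


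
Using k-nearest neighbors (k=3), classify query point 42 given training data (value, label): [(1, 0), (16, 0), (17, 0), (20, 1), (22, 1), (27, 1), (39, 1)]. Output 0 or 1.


Distances from query 42:
Point 39 (class 1): distance = 3
Point 27 (class 1): distance = 15
Point 22 (class 1): distance = 20
K=3 nearest neighbors: classes = [1, 1, 1]
Votes for class 1: 3 / 3
Majority vote => class 1

1


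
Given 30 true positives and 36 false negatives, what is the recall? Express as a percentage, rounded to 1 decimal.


Recall = TP / (TP + FN) * 100
= 30 / (30 + 36)
= 30 / 66
= 0.4545
= 45.5%

45.5


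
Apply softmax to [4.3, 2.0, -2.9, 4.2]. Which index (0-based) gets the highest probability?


Softmax is a monotonic transformation, so it preserves the argmax.
We need to find the index of the maximum logit.
Index 0: 4.3
Index 1: 2.0
Index 2: -2.9
Index 3: 4.2
Maximum logit = 4.3 at index 0

0


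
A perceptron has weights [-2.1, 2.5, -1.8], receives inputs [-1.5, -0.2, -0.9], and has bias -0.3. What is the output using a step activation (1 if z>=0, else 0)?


z = w . x + b
= -2.1*-1.5 + 2.5*-0.2 + -1.8*-0.9 + -0.3
= 3.15 + -0.5 + 1.62 + -0.3
= 4.27 + -0.3
= 3.97
Since z = 3.97 >= 0, output = 1

1


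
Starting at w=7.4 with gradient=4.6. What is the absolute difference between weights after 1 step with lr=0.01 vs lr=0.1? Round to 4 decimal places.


With lr=0.01: w_new = 7.4 - 0.01 * 4.6 = 7.354
With lr=0.1: w_new = 7.4 - 0.1 * 4.6 = 6.94
Absolute difference = |7.354 - 6.94|
= 0.4140

0.4140


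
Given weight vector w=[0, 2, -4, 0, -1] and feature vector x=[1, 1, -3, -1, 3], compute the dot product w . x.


Element-wise products:
0 * 1 = 0
2 * 1 = 2
-4 * -3 = 12
0 * -1 = 0
-1 * 3 = -3
Sum = 0 + 2 + 12 + 0 + -3
= 11

11


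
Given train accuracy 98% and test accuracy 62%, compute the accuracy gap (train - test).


Gap = train_accuracy - test_accuracy
= 98 - 62
= 36%
This large gap strongly indicates overfitting.

36


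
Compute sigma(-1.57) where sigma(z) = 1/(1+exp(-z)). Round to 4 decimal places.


sigmoid(z) = 1 / (1 + exp(-z))
exp(-(-1.57)) = exp(1.57) = 4.8066
1 + 4.8066 = 5.8066
1 / 5.8066 = 0.1722

0.1722


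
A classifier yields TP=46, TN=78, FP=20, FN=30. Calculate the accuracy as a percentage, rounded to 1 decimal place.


Accuracy = (TP + TN) / (TP + TN + FP + FN) * 100
= (46 + 78) / (46 + 78 + 20 + 30)
= 124 / 174
= 0.7126
= 71.3%

71.3


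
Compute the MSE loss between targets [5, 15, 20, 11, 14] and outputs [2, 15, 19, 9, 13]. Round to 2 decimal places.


Differences: [3, 0, 1, 2, 1]
Squared errors: [9, 0, 1, 4, 1]
Sum of squared errors = 15
MSE = 15 / 5 = 3.00

3.00


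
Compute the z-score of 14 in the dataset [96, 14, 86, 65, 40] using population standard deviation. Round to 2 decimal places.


Mean = (96 + 14 + 86 + 65 + 40) / 5 = 60.2
Variance = sum((x_i - mean)^2) / n = 902.56
Std = sqrt(902.56) = 30.0426
Z = (x - mean) / std
= (14 - 60.2) / 30.0426
= -46.2 / 30.0426
= -1.54

-1.54


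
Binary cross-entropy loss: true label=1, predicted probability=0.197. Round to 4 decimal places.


For y=1: Loss = -log(p)
= -log(0.197)
= -(-1.6246)
= 1.6246

1.6246


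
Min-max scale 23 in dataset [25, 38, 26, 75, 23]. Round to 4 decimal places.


Min = 23, Max = 75
Range = 75 - 23 = 52
Scaled = (x - min) / (max - min)
= (23 - 23) / 52
= 0 / 52
= 0.0000

0.0000


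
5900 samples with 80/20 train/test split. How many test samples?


Train samples = 5900 * 80% = 4720
Test samples = 5900 - 4720
= 1180

1180


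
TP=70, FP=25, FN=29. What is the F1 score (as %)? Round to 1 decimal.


Precision = TP / (TP + FP) = 70 / 95 = 0.7368
Recall = TP / (TP + FN) = 70 / 99 = 0.7071
F1 = 2 * P * R / (P + R)
= 2 * 0.7368 * 0.7071 / (0.7368 + 0.7071)
= 1.042 / 1.4439
= 0.7216
As percentage: 72.2%

72.2


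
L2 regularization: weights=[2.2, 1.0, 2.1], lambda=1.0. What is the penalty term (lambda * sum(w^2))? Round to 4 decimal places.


Squaring each weight:
2.2^2 = 4.84
1.0^2 = 1.0
2.1^2 = 4.41
Sum of squares = 10.25
Penalty = 1.0 * 10.25 = 10.2500

10.2500


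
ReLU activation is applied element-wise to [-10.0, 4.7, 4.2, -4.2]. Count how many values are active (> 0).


ReLU(x) = max(0, x) for each element:
ReLU(-10.0) = 0
ReLU(4.7) = 4.7
ReLU(4.2) = 4.2
ReLU(-4.2) = 0
Active neurons (>0): 2

2


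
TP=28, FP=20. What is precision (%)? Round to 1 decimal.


Precision = TP / (TP + FP) * 100
= 28 / (28 + 20)
= 28 / 48
= 0.5833
= 58.3%

58.3


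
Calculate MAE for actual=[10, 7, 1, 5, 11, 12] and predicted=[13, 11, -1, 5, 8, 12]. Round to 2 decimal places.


Absolute errors: [3, 4, 2, 0, 3, 0]
Sum of absolute errors = 12
MAE = 12 / 6 = 2.00

2.00


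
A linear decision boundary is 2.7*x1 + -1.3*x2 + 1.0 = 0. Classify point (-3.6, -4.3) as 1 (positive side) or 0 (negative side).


Compute 2.7 * -3.6 + -1.3 * -4.3 + 1.0
= -9.72 + 5.59 + 1.0
= -3.13
Since -3.13 < 0, the point is on the negative side.

0


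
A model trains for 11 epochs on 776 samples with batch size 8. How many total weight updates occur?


Iterations per epoch = 776 / 8 = 97
Total updates = iterations_per_epoch * epochs
= 97 * 11
= 1067

1067


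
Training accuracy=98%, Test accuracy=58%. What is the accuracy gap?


Gap = train_accuracy - test_accuracy
= 98 - 58
= 40%
This large gap strongly indicates overfitting.

40


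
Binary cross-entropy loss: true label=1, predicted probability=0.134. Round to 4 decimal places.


For y=1: Loss = -log(p)
= -log(0.134)
= -(-2.0099)
= 2.0099

2.0099


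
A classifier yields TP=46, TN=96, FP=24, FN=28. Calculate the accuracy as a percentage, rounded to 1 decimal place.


Accuracy = (TP + TN) / (TP + TN + FP + FN) * 100
= (46 + 96) / (46 + 96 + 24 + 28)
= 142 / 194
= 0.732
= 73.2%

73.2


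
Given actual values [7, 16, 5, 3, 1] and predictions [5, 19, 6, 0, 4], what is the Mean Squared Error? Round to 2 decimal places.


Differences: [2, -3, -1, 3, -3]
Squared errors: [4, 9, 1, 9, 9]
Sum of squared errors = 32
MSE = 32 / 5 = 6.40

6.40


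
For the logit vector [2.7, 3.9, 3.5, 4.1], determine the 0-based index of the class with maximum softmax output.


Softmax is a monotonic transformation, so it preserves the argmax.
We need to find the index of the maximum logit.
Index 0: 2.7
Index 1: 3.9
Index 2: 3.5
Index 3: 4.1
Maximum logit = 4.1 at index 3

3


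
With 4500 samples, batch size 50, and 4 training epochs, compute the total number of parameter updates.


Iterations per epoch = 4500 / 50 = 90
Total updates = iterations_per_epoch * epochs
= 90 * 4
= 360

360


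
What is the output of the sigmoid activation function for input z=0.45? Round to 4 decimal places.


sigmoid(z) = 1 / (1 + exp(-z))
exp(-(0.45)) = exp(-0.45) = 0.6376
1 + 0.6376 = 1.6376
1 / 1.6376 = 0.6106

0.6106


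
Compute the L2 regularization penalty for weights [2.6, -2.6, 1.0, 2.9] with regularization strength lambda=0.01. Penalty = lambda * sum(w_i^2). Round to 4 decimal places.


Squaring each weight:
2.6^2 = 6.76
(-2.6)^2 = 6.76
1.0^2 = 1.0
2.9^2 = 8.41
Sum of squares = 22.93
Penalty = 0.01 * 22.93 = 0.2293

0.2293


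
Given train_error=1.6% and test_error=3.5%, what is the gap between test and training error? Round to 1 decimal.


Generalization gap = test_error - train_error
= 3.5 - 1.6
= 1.9%
A small gap suggests good generalization.

1.9


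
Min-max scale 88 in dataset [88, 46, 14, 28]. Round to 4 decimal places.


Min = 14, Max = 88
Range = 88 - 14 = 74
Scaled = (x - min) / (max - min)
= (88 - 14) / 74
= 74 / 74
= 1.0000

1.0000


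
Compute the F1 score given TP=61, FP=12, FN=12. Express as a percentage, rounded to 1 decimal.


Precision = TP / (TP + FP) = 61 / 73 = 0.8356
Recall = TP / (TP + FN) = 61 / 73 = 0.8356
F1 = 2 * P * R / (P + R)
= 2 * 0.8356 * 0.8356 / (0.8356 + 0.8356)
= 1.3965 / 1.6712
= 0.8356
As percentage: 83.6%

83.6


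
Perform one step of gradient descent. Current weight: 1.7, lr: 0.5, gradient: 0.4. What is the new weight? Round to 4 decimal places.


w_new = w_old - lr * gradient
= 1.7 - 0.5 * 0.4
= 1.7 - (0.2)
= 1.5000

1.5000


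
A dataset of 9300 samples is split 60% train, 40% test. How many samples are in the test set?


Train samples = 9300 * 60% = 5580
Test samples = 9300 - 5580
= 3720

3720


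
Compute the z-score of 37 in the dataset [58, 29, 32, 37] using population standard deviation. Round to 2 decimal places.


Mean = (58 + 29 + 32 + 37) / 4 = 39.0
Variance = sum((x_i - mean)^2) / n = 128.5
Std = sqrt(128.5) = 11.3358
Z = (x - mean) / std
= (37 - 39.0) / 11.3358
= -2.0 / 11.3358
= -0.18

-0.18


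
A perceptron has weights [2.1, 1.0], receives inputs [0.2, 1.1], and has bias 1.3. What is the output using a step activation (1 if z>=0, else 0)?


z = w . x + b
= 2.1*0.2 + 1.0*1.1 + 1.3
= 0.42 + 1.1 + 1.3
= 1.52 + 1.3
= 2.82
Since z = 2.82 >= 0, output = 1

1


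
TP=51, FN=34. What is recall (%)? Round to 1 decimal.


Recall = TP / (TP + FN) * 100
= 51 / (51 + 34)
= 51 / 85
= 0.6
= 60.0%

60.0


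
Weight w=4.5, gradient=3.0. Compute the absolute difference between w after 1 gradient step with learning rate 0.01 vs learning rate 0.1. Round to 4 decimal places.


With lr=0.01: w_new = 4.5 - 0.01 * 3.0 = 4.47
With lr=0.1: w_new = 4.5 - 0.1 * 3.0 = 4.2
Absolute difference = |4.47 - 4.2|
= 0.2700

0.2700


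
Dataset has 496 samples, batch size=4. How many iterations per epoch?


Iterations per epoch = dataset_size / batch_size
= 496 / 4
= 124

124


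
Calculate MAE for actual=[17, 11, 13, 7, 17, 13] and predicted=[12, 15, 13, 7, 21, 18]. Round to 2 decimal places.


Absolute errors: [5, 4, 0, 0, 4, 5]
Sum of absolute errors = 18
MAE = 18 / 6 = 3.00

3.00


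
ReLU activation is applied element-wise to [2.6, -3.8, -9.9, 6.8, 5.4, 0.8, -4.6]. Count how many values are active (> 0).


ReLU(x) = max(0, x) for each element:
ReLU(2.6) = 2.6
ReLU(-3.8) = 0
ReLU(-9.9) = 0
ReLU(6.8) = 6.8
ReLU(5.4) = 5.4
ReLU(0.8) = 0.8
ReLU(-4.6) = 0
Active neurons (>0): 4

4


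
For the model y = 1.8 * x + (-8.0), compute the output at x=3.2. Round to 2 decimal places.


y = 1.8 * 3.2 + (-8.0)
= 5.76 + (-8.0)
= -2.24

-2.24


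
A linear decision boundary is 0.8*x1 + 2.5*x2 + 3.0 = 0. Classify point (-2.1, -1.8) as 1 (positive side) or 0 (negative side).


Compute 0.8 * -2.1 + 2.5 * -1.8 + 3.0
= -1.68 + -4.5 + 3.0
= -3.18
Since -3.18 < 0, the point is on the negative side.

0


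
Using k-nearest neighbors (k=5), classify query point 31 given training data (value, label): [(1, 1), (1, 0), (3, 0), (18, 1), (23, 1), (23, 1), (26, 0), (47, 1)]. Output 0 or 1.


Distances from query 31:
Point 26 (class 0): distance = 5
Point 23 (class 1): distance = 8
Point 23 (class 1): distance = 8
Point 18 (class 1): distance = 13
Point 47 (class 1): distance = 16
K=5 nearest neighbors: classes = [0, 1, 1, 1, 1]
Votes for class 1: 4 / 5
Majority vote => class 1

1


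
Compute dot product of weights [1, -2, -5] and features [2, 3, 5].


Element-wise products:
1 * 2 = 2
-2 * 3 = -6
-5 * 5 = -25
Sum = 2 + -6 + -25
= -29

-29


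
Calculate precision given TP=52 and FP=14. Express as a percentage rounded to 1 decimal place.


Precision = TP / (TP + FP) * 100
= 52 / (52 + 14)
= 52 / 66
= 0.7879
= 78.8%

78.8


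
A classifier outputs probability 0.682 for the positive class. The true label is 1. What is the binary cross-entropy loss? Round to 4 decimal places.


For y=1: Loss = -log(p)
= -log(0.682)
= -(-0.3827)
= 0.3827

0.3827


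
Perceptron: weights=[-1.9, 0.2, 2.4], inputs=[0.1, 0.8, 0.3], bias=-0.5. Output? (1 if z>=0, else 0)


z = w . x + b
= -1.9*0.1 + 0.2*0.8 + 2.4*0.3 + -0.5
= -0.19 + 0.16 + 0.72 + -0.5
= 0.69 + -0.5
= 0.19
Since z = 0.19 >= 0, output = 1

1


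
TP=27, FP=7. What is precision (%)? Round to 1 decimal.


Precision = TP / (TP + FP) * 100
= 27 / (27 + 7)
= 27 / 34
= 0.7941
= 79.4%

79.4


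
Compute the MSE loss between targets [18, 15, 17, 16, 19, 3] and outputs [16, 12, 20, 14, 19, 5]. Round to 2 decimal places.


Differences: [2, 3, -3, 2, 0, -2]
Squared errors: [4, 9, 9, 4, 0, 4]
Sum of squared errors = 30
MSE = 30 / 6 = 5.00

5.00


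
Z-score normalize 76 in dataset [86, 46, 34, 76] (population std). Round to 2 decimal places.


Mean = (86 + 46 + 34 + 76) / 4 = 60.5
Variance = sum((x_i - mean)^2) / n = 450.75
Std = sqrt(450.75) = 21.2309
Z = (x - mean) / std
= (76 - 60.5) / 21.2309
= 15.5 / 21.2309
= 0.73

0.73


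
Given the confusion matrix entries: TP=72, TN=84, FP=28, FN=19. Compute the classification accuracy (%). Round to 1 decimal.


Accuracy = (TP + TN) / (TP + TN + FP + FN) * 100
= (72 + 84) / (72 + 84 + 28 + 19)
= 156 / 203
= 0.7685
= 76.8%

76.8


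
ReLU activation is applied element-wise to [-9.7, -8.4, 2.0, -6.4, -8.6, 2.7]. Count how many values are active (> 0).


ReLU(x) = max(0, x) for each element:
ReLU(-9.7) = 0
ReLU(-8.4) = 0
ReLU(2.0) = 2.0
ReLU(-6.4) = 0
ReLU(-8.6) = 0
ReLU(2.7) = 2.7
Active neurons (>0): 2

2


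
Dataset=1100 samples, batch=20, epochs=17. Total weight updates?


Iterations per epoch = 1100 / 20 = 55
Total updates = iterations_per_epoch * epochs
= 55 * 17
= 935

935


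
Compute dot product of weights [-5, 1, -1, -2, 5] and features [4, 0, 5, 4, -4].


Element-wise products:
-5 * 4 = -20
1 * 0 = 0
-1 * 5 = -5
-2 * 4 = -8
5 * -4 = -20
Sum = -20 + 0 + -5 + -8 + -20
= -53

-53


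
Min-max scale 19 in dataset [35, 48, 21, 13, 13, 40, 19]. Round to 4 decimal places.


Min = 13, Max = 48
Range = 48 - 13 = 35
Scaled = (x - min) / (max - min)
= (19 - 13) / 35
= 6 / 35
= 0.1714

0.1714


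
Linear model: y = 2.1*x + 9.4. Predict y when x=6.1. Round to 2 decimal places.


y = 2.1 * 6.1 + (9.4)
= 12.81 + (9.4)
= 22.21

22.21


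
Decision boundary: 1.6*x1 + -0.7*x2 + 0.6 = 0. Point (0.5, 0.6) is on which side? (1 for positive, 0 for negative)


Compute 1.6 * 0.5 + -0.7 * 0.6 + 0.6
= 0.8 + -0.42 + 0.6
= 0.98
Since 0.98 >= 0, the point is on the positive side.

1


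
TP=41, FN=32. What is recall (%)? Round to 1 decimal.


Recall = TP / (TP + FN) * 100
= 41 / (41 + 32)
= 41 / 73
= 0.5616
= 56.2%

56.2


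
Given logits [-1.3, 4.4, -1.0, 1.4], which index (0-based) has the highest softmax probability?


Softmax is a monotonic transformation, so it preserves the argmax.
We need to find the index of the maximum logit.
Index 0: -1.3
Index 1: 4.4
Index 2: -1.0
Index 3: 1.4
Maximum logit = 4.4 at index 1

1


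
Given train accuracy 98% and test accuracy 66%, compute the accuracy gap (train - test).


Gap = train_accuracy - test_accuracy
= 98 - 66
= 32%
This large gap strongly indicates overfitting.

32


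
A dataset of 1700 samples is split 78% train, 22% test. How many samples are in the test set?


Train samples = 1700 * 78% = 1326
Test samples = 1700 - 1326
= 374

374


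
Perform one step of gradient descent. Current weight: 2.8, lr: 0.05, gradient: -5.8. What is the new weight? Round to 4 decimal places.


w_new = w_old - lr * gradient
= 2.8 - 0.05 * -5.8
= 2.8 - (-0.29)
= 3.0900

3.0900
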